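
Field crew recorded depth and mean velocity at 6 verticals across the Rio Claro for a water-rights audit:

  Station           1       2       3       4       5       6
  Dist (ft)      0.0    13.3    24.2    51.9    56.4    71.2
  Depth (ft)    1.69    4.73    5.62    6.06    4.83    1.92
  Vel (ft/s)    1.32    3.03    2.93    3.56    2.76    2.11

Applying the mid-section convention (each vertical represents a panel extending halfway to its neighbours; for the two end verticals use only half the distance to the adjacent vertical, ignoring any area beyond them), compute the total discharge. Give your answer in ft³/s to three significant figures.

1010 ft³/s

w_1 = (13.3 − 0.0)/2 = 6.65 ft; q_1 = 1.32 × 1.69 × 6.65 = 14.83 ft³/s
w_2 = (24.2 − 0.0)/2 = 12.1 ft; q_2 = 3.03 × 4.73 × 12.1 = 173.4 ft³/s
w_3 = (51.9 − 13.3)/2 = 19.3 ft; q_3 = 2.93 × 5.62 × 19.3 = 317.8 ft³/s
w_4 = (56.4 − 24.2)/2 = 16.1 ft; q_4 = 3.56 × 6.06 × 16.1 = 347.3 ft³/s
w_5 = (71.2 − 51.9)/2 = 9.65 ft; q_5 = 2.76 × 4.83 × 9.65 = 128.6 ft³/s
w_6 = (71.2 − 56.4)/2 = 7.4 ft; q_6 = 2.11 × 1.92 × 7.4 = 29.98 ft³/s
Q = Σ qᵢ = 1012 ft³/s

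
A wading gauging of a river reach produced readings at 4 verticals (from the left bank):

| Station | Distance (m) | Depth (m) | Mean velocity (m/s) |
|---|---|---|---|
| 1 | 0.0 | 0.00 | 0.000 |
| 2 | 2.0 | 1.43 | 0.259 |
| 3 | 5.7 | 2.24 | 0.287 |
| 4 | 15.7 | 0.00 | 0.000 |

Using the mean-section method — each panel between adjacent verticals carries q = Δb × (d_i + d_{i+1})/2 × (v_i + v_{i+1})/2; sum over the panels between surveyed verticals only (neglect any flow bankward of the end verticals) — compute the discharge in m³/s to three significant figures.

Panel 1-2: Δb = 2 m, d̄ = (0.00+1.43)/2 = 0.715, v̄ = (0.000+0.259)/2 = 0.1295 → q = 2×0.715×0.1295 = 0.1852 m³/s
Panel 2-3: Δb = 3.7 m, d̄ = (1.43+2.24)/2 = 1.835, v̄ = (0.259+0.287)/2 = 0.273 → q = 3.7×1.835×0.273 = 1.854 m³/s
Panel 3-4: Δb = 10 m, d̄ = (2.24+0.00)/2 = 1.12, v̄ = (0.287+0.000)/2 = 0.1435 → q = 10×1.12×0.1435 = 1.607 m³/s
Q = Σ q = 3.646 m³/s

3.65 m³/s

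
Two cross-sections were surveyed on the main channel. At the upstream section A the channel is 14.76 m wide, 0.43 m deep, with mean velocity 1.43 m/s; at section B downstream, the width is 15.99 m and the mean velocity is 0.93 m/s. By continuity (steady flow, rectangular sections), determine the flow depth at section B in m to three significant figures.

0.610 m

Q = A₁V₁ = (14.76×0.43) × 1.43 = 9.076 m³/s
d₂ = Q/(b₂ V₂) = 9.076/(15.99×0.93) = 0.6103 m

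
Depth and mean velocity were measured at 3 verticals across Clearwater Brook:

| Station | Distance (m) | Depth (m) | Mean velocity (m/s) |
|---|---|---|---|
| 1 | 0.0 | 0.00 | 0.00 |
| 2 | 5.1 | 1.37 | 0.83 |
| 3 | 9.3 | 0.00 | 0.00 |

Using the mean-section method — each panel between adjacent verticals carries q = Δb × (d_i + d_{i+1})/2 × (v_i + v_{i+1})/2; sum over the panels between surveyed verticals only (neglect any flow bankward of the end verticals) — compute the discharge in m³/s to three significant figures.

Panel 1-2: Δb = 5.1 m, d̄ = (0.00+1.37)/2 = 0.685, v̄ = (0.00+0.83)/2 = 0.415 → q = 5.1×0.685×0.415 = 1.450 m³/s
Panel 2-3: Δb = 4.2 m, d̄ = (1.37+0.00)/2 = 0.685, v̄ = (0.83+0.00)/2 = 0.415 → q = 4.2×0.685×0.415 = 1.194 m³/s
Q = Σ q = 2.644 m³/s

2.64 m³/s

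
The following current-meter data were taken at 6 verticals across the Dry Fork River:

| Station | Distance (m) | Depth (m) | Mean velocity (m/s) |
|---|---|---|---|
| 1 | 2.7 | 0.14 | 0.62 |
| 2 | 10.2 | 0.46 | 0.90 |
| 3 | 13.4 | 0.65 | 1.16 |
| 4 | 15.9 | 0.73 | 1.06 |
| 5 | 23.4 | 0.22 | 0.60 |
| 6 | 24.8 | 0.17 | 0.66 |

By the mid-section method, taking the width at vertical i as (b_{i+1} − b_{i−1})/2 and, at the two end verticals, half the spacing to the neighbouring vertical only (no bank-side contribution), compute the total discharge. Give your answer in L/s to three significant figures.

w_1 = (10.2 − 2.7)/2 = 3.75 m; q_1 = 0.62 × 0.14 × 3.75 = 0.3255 m³/s
w_2 = (13.4 − 2.7)/2 = 5.35 m; q_2 = 0.90 × 0.46 × 5.35 = 2.215 m³/s
w_3 = (15.9 − 10.2)/2 = 2.85 m; q_3 = 1.16 × 0.65 × 2.85 = 2.149 m³/s
w_4 = (23.4 − 13.4)/2 = 5 m; q_4 = 1.06 × 0.73 × 5 = 3.869 m³/s
w_5 = (24.8 − 15.9)/2 = 4.45 m; q_5 = 0.60 × 0.22 × 4.45 = 0.5874 m³/s
w_6 = (24.8 − 23.4)/2 = 0.7 m; q_6 = 0.66 × 0.17 × 0.7 = 0.07854 m³/s
Q = Σ qᵢ = 9.224 m³/s
= 9.224 × 1000 = 9224 L/s

9220 L/s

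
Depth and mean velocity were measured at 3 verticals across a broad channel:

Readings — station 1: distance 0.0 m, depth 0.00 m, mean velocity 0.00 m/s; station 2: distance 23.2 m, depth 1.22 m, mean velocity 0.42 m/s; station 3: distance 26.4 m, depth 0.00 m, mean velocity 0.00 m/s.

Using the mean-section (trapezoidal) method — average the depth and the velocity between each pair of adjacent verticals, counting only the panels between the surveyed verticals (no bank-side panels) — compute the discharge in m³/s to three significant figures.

3.38 m³/s

Panel 1-2: Δb = 23.2 m, d̄ = (0.00+1.22)/2 = 0.61, v̄ = (0.00+0.42)/2 = 0.21 → q = 23.2×0.61×0.21 = 2.972 m³/s
Panel 2-3: Δb = 3.2 m, d̄ = (1.22+0.00)/2 = 0.61, v̄ = (0.42+0.00)/2 = 0.21 → q = 3.2×0.61×0.21 = 0.4099 m³/s
Q = Σ q = 3.382 m³/s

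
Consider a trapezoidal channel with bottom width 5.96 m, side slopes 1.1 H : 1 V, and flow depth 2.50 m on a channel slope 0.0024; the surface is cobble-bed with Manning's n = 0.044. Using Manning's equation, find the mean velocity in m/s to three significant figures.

1.54 m/s

A = (b + z·y)·y = (5.96 + 1.1×2.50)×2.50 = 21.78 m²
P = b + 2y√(1+z²) = 5.96 + 2×2.50×√(1+1.1²) = 13.39 m
R = A/P = 21.78/13.39 = 1.626 m
Q = (1/n)·A·R^(2/3)·S^(1/2) = (1/0.044) × 21.78 × 1.626^(2/3) × 0.0024^(1/2) = 33.52 m³/s
V = Q/A = 33.52/21.78 = 1.539 m/s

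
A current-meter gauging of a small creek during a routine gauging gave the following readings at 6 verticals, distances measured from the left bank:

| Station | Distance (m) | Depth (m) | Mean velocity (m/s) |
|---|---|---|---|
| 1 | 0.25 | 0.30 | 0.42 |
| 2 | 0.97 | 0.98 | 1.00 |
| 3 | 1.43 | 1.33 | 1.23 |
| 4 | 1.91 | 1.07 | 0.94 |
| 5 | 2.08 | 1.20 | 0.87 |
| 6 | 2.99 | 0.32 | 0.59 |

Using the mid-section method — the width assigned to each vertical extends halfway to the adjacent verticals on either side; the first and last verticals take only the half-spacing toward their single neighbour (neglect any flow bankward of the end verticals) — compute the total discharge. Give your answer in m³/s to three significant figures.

w_1 = (0.97 − 0.25)/2 = 0.36 m; q_1 = 0.42 × 0.30 × 0.36 = 0.04536 m³/s
w_2 = (1.43 − 0.25)/2 = 0.59 m; q_2 = 1.00 × 0.98 × 0.59 = 0.5782 m³/s
w_3 = (1.91 − 0.97)/2 = 0.47 m; q_3 = 1.23 × 1.33 × 0.47 = 0.7689 m³/s
w_4 = (2.08 − 1.43)/2 = 0.325 m; q_4 = 0.94 × 1.07 × 0.325 = 0.3269 m³/s
w_5 = (2.99 − 1.91)/2 = 0.54 m; q_5 = 0.87 × 1.20 × 0.54 = 0.5638 m³/s
w_6 = (2.99 − 2.08)/2 = 0.455 m; q_6 = 0.59 × 0.32 × 0.455 = 0.08590 m³/s
Q = Σ qᵢ = 2.369 m³/s

2.37 m³/s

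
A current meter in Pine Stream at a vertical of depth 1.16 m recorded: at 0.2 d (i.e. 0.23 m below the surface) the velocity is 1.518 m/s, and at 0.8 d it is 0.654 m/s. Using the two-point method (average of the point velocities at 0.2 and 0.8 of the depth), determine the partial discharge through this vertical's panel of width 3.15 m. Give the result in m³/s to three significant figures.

v̄ = (1.518 + 0.654) / 2 = 1.086 m/s
q = v̄ × d × w = 1.086 × 1.16 × 3.15 = 3.968 m³/s

3.97 m³/s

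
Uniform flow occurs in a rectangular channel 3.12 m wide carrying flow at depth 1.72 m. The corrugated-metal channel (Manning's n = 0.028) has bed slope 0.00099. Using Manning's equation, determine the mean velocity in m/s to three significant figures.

0.983 m/s

A = b·y = 3.12 × 1.72 = 5.366 m²
P = b + 2y = 3.12 + 2×1.72 = 6.560 m
R = A/P = 5.366/6.560 = 0.8180 m
Q = (1/n)·A·R^(2/3)·S^(1/2) = (1/0.028) × 5.366 × 0.8180^(2/3) × 0.00099^(1/2) = 5.275 m³/s
V = Q/A = 5.275/5.366 = 0.9829 m/s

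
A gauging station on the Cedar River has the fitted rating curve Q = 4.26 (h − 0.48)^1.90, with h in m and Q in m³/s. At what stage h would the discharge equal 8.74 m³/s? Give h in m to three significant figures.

h − h₀ = (Q/C)^(1/b) = (8.74/4.26)^(1/1.90) = 1.460 m
h = 0.48 + 1.460 = 1.940 m

1.94 m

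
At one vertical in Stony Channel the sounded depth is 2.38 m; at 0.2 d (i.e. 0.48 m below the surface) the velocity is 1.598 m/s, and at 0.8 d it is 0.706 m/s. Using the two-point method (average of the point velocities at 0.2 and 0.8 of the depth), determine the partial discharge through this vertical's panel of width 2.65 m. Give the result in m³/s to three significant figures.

v̄ = (1.598 + 0.706) / 2 = 1.152 m/s
q = v̄ × d × w = 1.152 × 2.38 × 2.65 = 7.266 m³/s

7.27 m³/s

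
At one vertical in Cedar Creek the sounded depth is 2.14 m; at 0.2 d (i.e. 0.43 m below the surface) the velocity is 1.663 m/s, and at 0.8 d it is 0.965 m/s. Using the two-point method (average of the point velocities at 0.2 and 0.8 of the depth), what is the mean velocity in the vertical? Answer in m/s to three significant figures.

v̄ = (1.663 + 0.965) / 2 = 1.314 m/s

1.31 m/s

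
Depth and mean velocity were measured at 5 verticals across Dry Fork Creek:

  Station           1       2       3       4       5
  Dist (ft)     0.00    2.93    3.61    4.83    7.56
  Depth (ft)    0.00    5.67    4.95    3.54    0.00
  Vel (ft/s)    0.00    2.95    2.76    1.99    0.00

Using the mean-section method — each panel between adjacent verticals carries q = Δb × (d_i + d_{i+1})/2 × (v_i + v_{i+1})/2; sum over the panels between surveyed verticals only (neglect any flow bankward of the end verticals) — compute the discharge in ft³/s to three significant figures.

Panel 1-2: Δb = 2.93 ft, d̄ = (0.00+5.67)/2 = 2.835, v̄ = (0.00+2.95)/2 = 1.475 → q = 2.93×2.835×1.475 = 12.25 ft³/s
Panel 2-3: Δb = 0.68 ft, d̄ = (5.67+4.95)/2 = 5.31, v̄ = (2.95+2.76)/2 = 2.855 → q = 0.68×5.31×2.855 = 10.31 ft³/s
Panel 3-4: Δb = 1.22 ft, d̄ = (4.95+3.54)/2 = 4.245, v̄ = (2.76+1.99)/2 = 2.375 → q = 1.22×4.245×2.375 = 12.30 ft³/s
Panel 4-5: Δb = 2.73 ft, d̄ = (3.54+0.00)/2 = 1.77, v̄ = (1.99+0.00)/2 = 0.995 → q = 2.73×1.77×0.995 = 4.808 ft³/s
Q = Σ q = 39.67 ft³/s

39.7 ft³/s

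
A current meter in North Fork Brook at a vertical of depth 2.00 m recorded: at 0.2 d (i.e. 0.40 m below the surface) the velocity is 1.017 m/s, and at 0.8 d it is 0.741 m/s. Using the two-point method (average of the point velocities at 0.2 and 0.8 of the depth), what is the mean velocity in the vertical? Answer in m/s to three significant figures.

0.879 m/s

v̄ = (1.017 + 0.741) / 2 = 0.8790 m/s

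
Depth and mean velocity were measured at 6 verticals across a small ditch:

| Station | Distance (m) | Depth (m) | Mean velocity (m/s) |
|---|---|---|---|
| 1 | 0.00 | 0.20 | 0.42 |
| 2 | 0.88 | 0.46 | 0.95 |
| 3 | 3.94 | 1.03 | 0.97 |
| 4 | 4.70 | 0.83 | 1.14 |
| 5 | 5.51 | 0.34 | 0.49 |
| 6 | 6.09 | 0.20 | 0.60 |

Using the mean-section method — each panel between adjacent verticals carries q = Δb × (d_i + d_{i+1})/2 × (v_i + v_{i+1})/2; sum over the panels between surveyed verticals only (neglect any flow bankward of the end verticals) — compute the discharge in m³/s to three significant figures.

Panel 1-2: Δb = 0.88 m, d̄ = (0.20+0.46)/2 = 0.33, v̄ = (0.42+0.95)/2 = 0.685 → q = 0.88×0.33×0.685 = 0.1989 m³/s
Panel 2-3: Δb = 3.06 m, d̄ = (0.46+1.03)/2 = 0.745, v̄ = (0.95+0.97)/2 = 0.96 → q = 3.06×0.745×0.96 = 2.189 m³/s
Panel 3-4: Δb = 0.76 m, d̄ = (1.03+0.83)/2 = 0.93, v̄ = (0.97+1.14)/2 = 1.055 → q = 0.76×0.93×1.055 = 0.7457 m³/s
Panel 4-5: Δb = 0.81 m, d̄ = (0.83+0.34)/2 = 0.585, v̄ = (1.14+0.49)/2 = 0.815 → q = 0.81×0.585×0.815 = 0.3862 m³/s
Panel 5-6: Δb = 0.58 m, d̄ = (0.34+0.20)/2 = 0.27, v̄ = (0.49+0.60)/2 = 0.545 → q = 0.58×0.27×0.545 = 0.08535 m³/s
Q = Σ q = 3.605 m³/s

3.60 m³/s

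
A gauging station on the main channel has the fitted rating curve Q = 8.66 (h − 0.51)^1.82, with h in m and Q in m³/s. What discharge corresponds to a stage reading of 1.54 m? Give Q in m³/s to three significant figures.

Q = 8.66 × (1.54 − 0.51)^1.82 = 8.66 × 1.03^1.82 = 9.139 m³/s

9.14 m³/s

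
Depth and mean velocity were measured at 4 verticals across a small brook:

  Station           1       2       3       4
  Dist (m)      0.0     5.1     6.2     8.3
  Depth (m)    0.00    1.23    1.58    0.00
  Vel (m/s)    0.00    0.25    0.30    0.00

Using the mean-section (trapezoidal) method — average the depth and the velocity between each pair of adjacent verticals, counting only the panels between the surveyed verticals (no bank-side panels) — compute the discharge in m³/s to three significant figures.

1.07 m³/s

Panel 1-2: Δb = 5.1 m, d̄ = (0.00+1.23)/2 = 0.615, v̄ = (0.00+0.25)/2 = 0.125 → q = 5.1×0.615×0.125 = 0.3921 m³/s
Panel 2-3: Δb = 1.1 m, d̄ = (1.23+1.58)/2 = 1.405, v̄ = (0.25+0.30)/2 = 0.275 → q = 1.1×1.405×0.275 = 0.4250 m³/s
Panel 3-4: Δb = 2.1 m, d̄ = (1.58+0.00)/2 = 0.79, v̄ = (0.30+0.00)/2 = 0.15 → q = 2.1×0.79×0.15 = 0.2489 m³/s
Q = Σ q = 1.066 m³/s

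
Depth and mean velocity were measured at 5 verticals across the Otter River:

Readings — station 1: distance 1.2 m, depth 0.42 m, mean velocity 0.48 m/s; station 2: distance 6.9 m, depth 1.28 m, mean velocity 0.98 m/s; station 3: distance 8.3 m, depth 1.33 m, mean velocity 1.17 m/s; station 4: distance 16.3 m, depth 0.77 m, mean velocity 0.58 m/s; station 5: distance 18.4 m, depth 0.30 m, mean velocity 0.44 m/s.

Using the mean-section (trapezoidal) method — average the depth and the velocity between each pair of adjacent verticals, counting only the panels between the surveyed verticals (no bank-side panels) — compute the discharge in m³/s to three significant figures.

13.4 m³/s

Panel 1-2: Δb = 5.7 m, d̄ = (0.42+1.28)/2 = 0.85, v̄ = (0.48+0.98)/2 = 0.73 → q = 5.7×0.85×0.73 = 3.537 m³/s
Panel 2-3: Δb = 1.4 m, d̄ = (1.28+1.33)/2 = 1.305, v̄ = (0.98+1.17)/2 = 1.075 → q = 1.4×1.305×1.075 = 1.964 m³/s
Panel 3-4: Δb = 8 m, d̄ = (1.33+0.77)/2 = 1.05, v̄ = (1.17+0.58)/2 = 0.875 → q = 8×1.05×0.875 = 7.350 m³/s
Panel 4-5: Δb = 2.1 m, d̄ = (0.77+0.30)/2 = 0.535, v̄ = (0.58+0.44)/2 = 0.51 → q = 2.1×0.535×0.51 = 0.5730 m³/s
Q = Σ q = 13.42 m³/s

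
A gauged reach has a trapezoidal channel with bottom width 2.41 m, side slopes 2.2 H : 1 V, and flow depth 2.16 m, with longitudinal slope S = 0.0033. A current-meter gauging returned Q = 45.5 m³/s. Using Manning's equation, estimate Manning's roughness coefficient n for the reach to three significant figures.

0.0221

A = (b + z·y)·y = (2.41 + 2.2×2.16)×2.16 = 15.47 m²
P = b + 2y√(1+z²) = 2.41 + 2×2.16×√(1+2.2²) = 12.85 m
R = A/P = 15.47/12.85 = 1.204 m
n = (1/Q)·A·R^(2/3)·S^(1/2) = (1/45.5) × 15.47 × 1.132 × 0.05745 = 0.02210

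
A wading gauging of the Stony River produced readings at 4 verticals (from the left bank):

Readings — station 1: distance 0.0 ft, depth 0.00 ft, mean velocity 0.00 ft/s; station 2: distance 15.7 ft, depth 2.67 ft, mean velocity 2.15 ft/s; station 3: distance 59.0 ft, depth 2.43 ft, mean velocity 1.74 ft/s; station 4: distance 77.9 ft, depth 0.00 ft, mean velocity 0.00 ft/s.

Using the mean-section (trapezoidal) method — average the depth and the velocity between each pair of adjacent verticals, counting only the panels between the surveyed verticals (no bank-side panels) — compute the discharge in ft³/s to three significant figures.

Panel 1-2: Δb = 15.7 ft, d̄ = (0.00+2.67)/2 = 1.335, v̄ = (0.00+2.15)/2 = 1.075 → q = 15.7×1.335×1.075 = 22.53 ft³/s
Panel 2-3: Δb = 43.3 ft, d̄ = (2.67+2.43)/2 = 2.55, v̄ = (2.15+1.74)/2 = 1.945 → q = 43.3×2.55×1.945 = 214.8 ft³/s
Panel 3-4: Δb = 18.9 ft, d̄ = (2.43+0.00)/2 = 1.215, v̄ = (1.74+0.00)/2 = 0.87 → q = 18.9×1.215×0.87 = 19.98 ft³/s
Q = Σ q = 257.3 ft³/s

257 ft³/s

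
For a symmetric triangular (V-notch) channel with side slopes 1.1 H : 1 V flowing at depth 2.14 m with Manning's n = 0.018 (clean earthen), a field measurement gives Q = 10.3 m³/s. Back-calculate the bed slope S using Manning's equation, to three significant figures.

A = z·y² = 1.1×2.14² = 5.038 m²
P = 2y√(1+z²) = 2×2.14×√(1+1.1²) = 6.363 m
R = A/P = 5.038/6.363 = 0.7917 m
S = (Q·n / (1·A·R^(2/3)))² = (10.3×0.018 / (1×5.038×0.8558))² = 0.001849

0.00185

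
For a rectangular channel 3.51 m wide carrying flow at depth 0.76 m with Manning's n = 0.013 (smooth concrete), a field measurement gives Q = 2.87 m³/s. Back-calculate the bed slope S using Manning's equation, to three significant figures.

A = b·y = 3.51 × 0.76 = 2.668 m²
P = b + 2y = 3.51 + 2×0.76 = 5.030 m
R = A/P = 2.668/5.030 = 0.5303 m
S = (Q·n / (1·A·R^(2/3)))² = (2.87×0.013 / (1×2.668×0.6552))² = 0.0004557

0.000456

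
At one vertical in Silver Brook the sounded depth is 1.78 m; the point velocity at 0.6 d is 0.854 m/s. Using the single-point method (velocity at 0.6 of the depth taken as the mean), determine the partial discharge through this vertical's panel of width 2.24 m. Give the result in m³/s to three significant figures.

3.41 m³/s

v̄ = v₀.₆ = 0.854 m/s
q = v̄ × d × w = 0.8540 × 1.78 × 2.24 = 3.405 m³/s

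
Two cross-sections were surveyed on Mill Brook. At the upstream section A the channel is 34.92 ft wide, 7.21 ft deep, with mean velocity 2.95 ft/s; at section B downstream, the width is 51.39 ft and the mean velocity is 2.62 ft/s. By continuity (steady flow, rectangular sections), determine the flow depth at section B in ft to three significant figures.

Q = A₁V₁ = (34.92×7.21) × 2.95 = 742.7 ft³/s
d₂ = Q/(b₂ V₂) = 742.7/(51.39×2.62) = 5.516 ft

5.52 ft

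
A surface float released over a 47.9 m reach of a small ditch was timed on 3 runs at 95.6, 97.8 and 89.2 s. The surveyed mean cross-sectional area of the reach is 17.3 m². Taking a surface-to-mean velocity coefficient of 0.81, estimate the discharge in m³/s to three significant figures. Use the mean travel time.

t̄ = (95.6 + 97.8 + 89.2) / 3 = 94.2 s
v_surface = L / t̄ = 47.9 / 94.2 = 0.5085 m/s
v_mean = 0.81 × 0.5085 = 0.4119 m/s
Q = A × v_mean = 17.3 × 0.4119 = 7.126 m³/s

7.13 m³/s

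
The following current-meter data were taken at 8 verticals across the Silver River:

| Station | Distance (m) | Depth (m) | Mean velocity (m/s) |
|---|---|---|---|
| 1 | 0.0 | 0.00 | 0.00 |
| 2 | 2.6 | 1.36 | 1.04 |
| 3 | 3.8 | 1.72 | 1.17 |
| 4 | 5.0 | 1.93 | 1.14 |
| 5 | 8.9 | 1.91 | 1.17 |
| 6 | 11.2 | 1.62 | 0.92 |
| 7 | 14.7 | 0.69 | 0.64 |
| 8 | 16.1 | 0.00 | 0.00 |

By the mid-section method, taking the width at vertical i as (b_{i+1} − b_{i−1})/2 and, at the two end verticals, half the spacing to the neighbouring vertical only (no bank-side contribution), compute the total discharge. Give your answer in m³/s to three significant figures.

w_2 = (3.8 − 0.0)/2 = 1.9 m; q_2 = 1.04 × 1.36 × 1.9 = 2.687 m³/s
w_3 = (5.0 − 2.6)/2 = 1.2 m; q_3 = 1.17 × 1.72 × 1.2 = 2.415 m³/s
w_4 = (8.9 − 3.8)/2 = 2.55 m; q_4 = 1.14 × 1.93 × 2.55 = 5.611 m³/s
w_5 = (11.2 − 5.0)/2 = 3.1 m; q_5 = 1.17 × 1.91 × 3.1 = 6.928 m³/s
w_6 = (14.7 − 8.9)/2 = 2.9 m; q_6 = 0.92 × 1.62 × 2.9 = 4.322 m³/s
w_7 = (16.1 − 11.2)/2 = 2.45 m; q_7 = 0.64 × 0.69 × 2.45 = 1.082 m³/s
Stations 1, 8 contribute zero (depth or velocity is 0).
Q = Σ qᵢ = 23.04 m³/s

23.0 m³/s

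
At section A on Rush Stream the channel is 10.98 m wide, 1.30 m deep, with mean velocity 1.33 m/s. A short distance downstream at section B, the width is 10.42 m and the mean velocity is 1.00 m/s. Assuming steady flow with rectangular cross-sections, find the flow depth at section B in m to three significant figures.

Q = A₁V₁ = (10.98×1.30) × 1.33 = 18.98 m³/s
d₂ = Q/(b₂ V₂) = 18.98/(10.42×1.00) = 1.822 m

1.82 m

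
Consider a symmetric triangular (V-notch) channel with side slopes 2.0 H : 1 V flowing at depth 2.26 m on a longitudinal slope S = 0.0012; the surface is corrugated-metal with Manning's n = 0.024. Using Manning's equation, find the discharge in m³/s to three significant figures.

14.8 m³/s

A = z·y² = 2.0×2.26² = 10.22 m²
P = 2y√(1+z²) = 2×2.26×√(1+2.0²) = 10.11 m
R = A/P = 10.22/10.11 = 1.011 m
Q = (1/n)·A·R^(2/3)·S^(1/2) = (1/0.024) × 10.22 × 1.011^(2/3) × 0.0012^(1/2) = 14.85 m³/s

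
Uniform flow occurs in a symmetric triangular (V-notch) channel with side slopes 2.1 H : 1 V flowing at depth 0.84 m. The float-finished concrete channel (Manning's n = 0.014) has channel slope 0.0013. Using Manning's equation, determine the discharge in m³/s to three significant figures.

A = z·y² = 2.1×0.84² = 1.482 m²
P = 2y√(1+z²) = 2×0.84×√(1+2.1²) = 3.908 m
R = A/P = 1.482/3.908 = 0.3792 m
Q = (1/n)·A·R^(2/3)·S^(1/2) = (1/0.014) × 1.482 × 0.3792^(2/3) × 0.0013^(1/2) = 1.999 m³/s

2.00 m³/s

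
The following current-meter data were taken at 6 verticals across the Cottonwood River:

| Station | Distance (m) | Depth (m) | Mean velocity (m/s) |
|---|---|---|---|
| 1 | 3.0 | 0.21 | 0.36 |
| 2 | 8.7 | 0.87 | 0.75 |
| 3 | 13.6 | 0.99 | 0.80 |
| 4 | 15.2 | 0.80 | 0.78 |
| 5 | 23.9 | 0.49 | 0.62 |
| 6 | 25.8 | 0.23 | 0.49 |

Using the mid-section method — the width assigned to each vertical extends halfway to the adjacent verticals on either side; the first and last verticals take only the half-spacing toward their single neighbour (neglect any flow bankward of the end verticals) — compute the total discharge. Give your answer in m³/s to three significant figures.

11.2 m³/s

w_1 = (8.7 − 3.0)/2 = 2.85 m; q_1 = 0.36 × 0.21 × 2.85 = 0.2155 m³/s
w_2 = (13.6 − 3.0)/2 = 5.3 m; q_2 = 0.75 × 0.87 × 5.3 = 3.458 m³/s
w_3 = (15.2 − 8.7)/2 = 3.25 m; q_3 = 0.80 × 0.99 × 3.25 = 2.574 m³/s
w_4 = (23.9 − 13.6)/2 = 5.15 m; q_4 = 0.78 × 0.80 × 5.15 = 3.214 m³/s
w_5 = (25.8 − 15.2)/2 = 5.3 m; q_5 = 0.62 × 0.49 × 5.3 = 1.610 m³/s
w_6 = (25.8 − 23.9)/2 = 0.95 m; q_6 = 0.49 × 0.23 × 0.95 = 0.1071 m³/s
Q = Σ qᵢ = 11.18 m³/s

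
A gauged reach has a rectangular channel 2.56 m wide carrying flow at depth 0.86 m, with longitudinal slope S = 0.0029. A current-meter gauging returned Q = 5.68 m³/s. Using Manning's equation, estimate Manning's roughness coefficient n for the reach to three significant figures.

0.0134

A = b·y = 2.56 × 0.86 = 2.202 m²
P = b + 2y = 2.56 + 2×0.86 = 4.280 m
R = A/P = 2.202/4.280 = 0.5144 m
n = (1/Q)·A·R^(2/3)·S^(1/2) = (1/5.68) × 2.202 × 0.6420 × 0.05385 = 0.01340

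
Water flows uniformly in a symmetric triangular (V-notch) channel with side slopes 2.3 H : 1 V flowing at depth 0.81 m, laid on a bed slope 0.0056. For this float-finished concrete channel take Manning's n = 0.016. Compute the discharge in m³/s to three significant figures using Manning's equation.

3.65 m³/s

A = z·y² = 2.3×0.81² = 1.509 m²
P = 2y√(1+z²) = 2×0.81×√(1+2.3²) = 4.063 m
R = A/P = 1.509/4.063 = 0.3714 m
Q = (1/n)·A·R^(2/3)·S^(1/2) = (1/0.016) × 1.509 × 0.3714^(2/3) × 0.0056^(1/2) = 3.647 m³/s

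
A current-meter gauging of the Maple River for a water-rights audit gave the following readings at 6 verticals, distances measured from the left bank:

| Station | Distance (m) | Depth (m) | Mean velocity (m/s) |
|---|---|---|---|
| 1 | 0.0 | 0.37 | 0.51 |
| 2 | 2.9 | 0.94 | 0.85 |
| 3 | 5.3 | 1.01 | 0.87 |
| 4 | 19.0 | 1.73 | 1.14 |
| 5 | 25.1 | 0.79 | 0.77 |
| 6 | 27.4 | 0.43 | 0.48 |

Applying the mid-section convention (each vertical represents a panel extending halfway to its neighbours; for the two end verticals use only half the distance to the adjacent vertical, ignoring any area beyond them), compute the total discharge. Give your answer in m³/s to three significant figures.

31.8 m³/s

w_1 = (2.9 − 0.0)/2 = 1.45 m; q_1 = 0.51 × 0.37 × 1.45 = 0.2736 m³/s
w_2 = (5.3 − 0.0)/2 = 2.65 m; q_2 = 0.85 × 0.94 × 2.65 = 2.117 m³/s
w_3 = (19.0 − 2.9)/2 = 8.05 m; q_3 = 0.87 × 1.01 × 8.05 = 7.074 m³/s
w_4 = (25.1 − 5.3)/2 = 9.9 m; q_4 = 1.14 × 1.73 × 9.9 = 19.52 m³/s
w_5 = (27.4 − 19.0)/2 = 4.2 m; q_5 = 0.77 × 0.79 × 4.2 = 2.555 m³/s
w_6 = (27.4 − 25.1)/2 = 1.15 m; q_6 = 0.48 × 0.43 × 1.15 = 0.2374 m³/s
Q = Σ qᵢ = 31.78 m³/s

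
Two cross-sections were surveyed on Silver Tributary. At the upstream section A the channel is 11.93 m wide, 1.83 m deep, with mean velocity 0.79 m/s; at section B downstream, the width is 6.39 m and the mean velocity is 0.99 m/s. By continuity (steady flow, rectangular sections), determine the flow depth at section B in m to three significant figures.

2.73 m

Q = A₁V₁ = (11.93×1.83) × 0.79 = 17.25 m³/s
d₂ = Q/(b₂ V₂) = 17.25/(6.39×0.99) = 2.726 m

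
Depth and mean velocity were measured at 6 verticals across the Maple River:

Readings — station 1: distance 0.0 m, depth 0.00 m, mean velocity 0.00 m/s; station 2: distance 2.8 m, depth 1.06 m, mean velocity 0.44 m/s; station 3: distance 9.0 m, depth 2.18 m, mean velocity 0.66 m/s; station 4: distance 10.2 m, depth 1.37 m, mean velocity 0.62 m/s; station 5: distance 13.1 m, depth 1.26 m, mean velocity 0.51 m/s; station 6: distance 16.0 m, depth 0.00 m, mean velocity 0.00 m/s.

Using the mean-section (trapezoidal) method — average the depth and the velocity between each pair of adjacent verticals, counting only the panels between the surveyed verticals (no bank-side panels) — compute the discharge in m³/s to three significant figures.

Panel 1-2: Δb = 2.8 m, d̄ = (0.00+1.06)/2 = 0.53, v̄ = (0.00+0.44)/2 = 0.22 → q = 2.8×0.53×0.22 = 0.3265 m³/s
Panel 2-3: Δb = 6.2 m, d̄ = (1.06+2.18)/2 = 1.62, v̄ = (0.44+0.66)/2 = 0.55 → q = 6.2×1.62×0.55 = 5.524 m³/s
Panel 3-4: Δb = 1.2 m, d̄ = (2.18+1.37)/2 = 1.775, v̄ = (0.66+0.62)/2 = 0.64 → q = 1.2×1.775×0.64 = 1.363 m³/s
Panel 4-5: Δb = 2.9 m, d̄ = (1.37+1.26)/2 = 1.315, v̄ = (0.62+0.51)/2 = 0.565 → q = 2.9×1.315×0.565 = 2.155 m³/s
Panel 5-6: Δb = 2.9 m, d̄ = (1.26+0.00)/2 = 0.63, v̄ = (0.51+0.00)/2 = 0.255 → q = 2.9×0.63×0.255 = 0.4659 m³/s
Q = Σ q = 9.834 m³/s

9.83 m³/s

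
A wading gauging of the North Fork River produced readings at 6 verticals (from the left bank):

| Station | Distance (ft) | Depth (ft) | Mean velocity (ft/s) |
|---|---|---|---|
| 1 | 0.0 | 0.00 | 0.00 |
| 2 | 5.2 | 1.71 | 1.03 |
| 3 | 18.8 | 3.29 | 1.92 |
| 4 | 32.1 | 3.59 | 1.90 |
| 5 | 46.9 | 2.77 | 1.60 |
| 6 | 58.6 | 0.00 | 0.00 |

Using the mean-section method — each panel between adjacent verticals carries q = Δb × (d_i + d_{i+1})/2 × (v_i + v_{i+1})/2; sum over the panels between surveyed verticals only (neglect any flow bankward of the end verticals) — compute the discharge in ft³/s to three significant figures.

Panel 1-2: Δb = 5.2 ft, d̄ = (0.00+1.71)/2 = 0.855, v̄ = (0.00+1.03)/2 = 0.515 → q = 5.2×0.855×0.515 = 2.290 ft³/s
Panel 2-3: Δb = 13.6 ft, d̄ = (1.71+3.29)/2 = 2.5, v̄ = (1.03+1.92)/2 = 1.475 → q = 13.6×2.5×1.475 = 50.15 ft³/s
Panel 3-4: Δb = 13.3 ft, d̄ = (3.29+3.59)/2 = 3.44, v̄ = (1.92+1.90)/2 = 1.91 → q = 13.3×3.44×1.91 = 87.39 ft³/s
Panel 4-5: Δb = 14.8 ft, d̄ = (3.59+2.77)/2 = 3.18, v̄ = (1.90+1.60)/2 = 1.75 → q = 14.8×3.18×1.75 = 82.36 ft³/s
Panel 5-6: Δb = 11.7 ft, d̄ = (2.77+0.00)/2 = 1.385, v̄ = (1.60+0.00)/2 = 0.8 → q = 11.7×1.385×0.8 = 12.96 ft³/s
Q = Σ q = 235.2 ft³/s

235 ft³/s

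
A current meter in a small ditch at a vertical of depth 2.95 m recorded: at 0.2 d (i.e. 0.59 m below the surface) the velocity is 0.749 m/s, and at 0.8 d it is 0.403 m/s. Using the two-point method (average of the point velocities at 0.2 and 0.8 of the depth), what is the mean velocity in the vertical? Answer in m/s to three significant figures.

0.576 m/s

v̄ = (0.749 + 0.403) / 2 = 0.5760 m/s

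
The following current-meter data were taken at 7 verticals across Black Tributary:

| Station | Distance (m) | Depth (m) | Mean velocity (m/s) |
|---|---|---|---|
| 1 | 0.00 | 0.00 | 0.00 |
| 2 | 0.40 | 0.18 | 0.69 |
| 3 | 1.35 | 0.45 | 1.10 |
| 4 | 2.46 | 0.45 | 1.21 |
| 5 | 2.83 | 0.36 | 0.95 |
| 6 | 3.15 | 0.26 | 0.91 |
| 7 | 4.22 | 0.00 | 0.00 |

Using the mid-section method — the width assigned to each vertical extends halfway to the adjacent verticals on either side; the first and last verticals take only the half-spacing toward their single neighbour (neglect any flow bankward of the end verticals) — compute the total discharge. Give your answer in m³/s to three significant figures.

1.28 m³/s

w_2 = (1.35 − 0.00)/2 = 0.675 m; q_2 = 0.69 × 0.18 × 0.675 = 0.08384 m³/s
w_3 = (2.46 − 0.40)/2 = 1.03 m; q_3 = 1.10 × 0.45 × 1.03 = 0.5099 m³/s
w_4 = (2.83 − 1.35)/2 = 0.74 m; q_4 = 1.21 × 0.45 × 0.74 = 0.4029 m³/s
w_5 = (3.15 − 2.46)/2 = 0.345 m; q_5 = 0.95 × 0.36 × 0.345 = 0.1180 m³/s
w_6 = (4.22 − 2.83)/2 = 0.695 m; q_6 = 0.91 × 0.26 × 0.695 = 0.1644 m³/s
Stations 1, 7 contribute zero (depth or velocity is 0).
Q = Σ qᵢ = 1.279 m³/s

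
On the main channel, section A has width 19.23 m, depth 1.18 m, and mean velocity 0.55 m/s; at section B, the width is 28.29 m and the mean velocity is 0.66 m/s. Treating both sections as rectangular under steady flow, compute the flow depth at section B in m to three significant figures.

Q = A₁V₁ = (19.23×1.18) × 0.55 = 12.48 m³/s
d₂ = Q/(b₂ V₂) = 12.48/(28.29×0.66) = 0.6684 m

0.668 m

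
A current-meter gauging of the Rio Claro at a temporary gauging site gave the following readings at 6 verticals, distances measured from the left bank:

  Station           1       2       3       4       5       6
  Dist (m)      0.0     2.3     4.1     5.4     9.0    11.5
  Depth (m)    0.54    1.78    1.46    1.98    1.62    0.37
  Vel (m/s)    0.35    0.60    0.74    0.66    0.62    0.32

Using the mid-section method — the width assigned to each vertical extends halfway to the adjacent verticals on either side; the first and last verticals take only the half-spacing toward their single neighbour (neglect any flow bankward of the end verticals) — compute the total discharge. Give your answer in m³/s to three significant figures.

w_1 = (2.3 − 0.0)/2 = 1.15 m; q_1 = 0.35 × 0.54 × 1.15 = 0.2174 m³/s
w_2 = (4.1 − 0.0)/2 = 2.05 m; q_2 = 0.60 × 1.78 × 2.05 = 2.189 m³/s
w_3 = (5.4 − 2.3)/2 = 1.55 m; q_3 = 0.74 × 1.46 × 1.55 = 1.675 m³/s
w_4 = (9.0 − 4.1)/2 = 2.45 m; q_4 = 0.66 × 1.98 × 2.45 = 3.202 m³/s
w_5 = (11.5 − 5.4)/2 = 3.05 m; q_5 = 0.62 × 1.62 × 3.05 = 3.063 m³/s
w_6 = (11.5 − 9.0)/2 = 1.25 m; q_6 = 0.32 × 0.37 × 1.25 = 0.1480 m³/s
Q = Σ qᵢ = 10.49 m³/s

10.5 m³/s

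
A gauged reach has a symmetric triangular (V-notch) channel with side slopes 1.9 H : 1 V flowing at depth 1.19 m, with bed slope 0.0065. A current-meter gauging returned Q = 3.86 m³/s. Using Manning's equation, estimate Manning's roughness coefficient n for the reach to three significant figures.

A = z·y² = 1.9×1.19² = 2.691 m²
P = 2y√(1+z²) = 2×1.19×√(1+1.9²) = 5.110 m
R = A/P = 2.691/5.110 = 0.5265 m
n = (1/Q)·A·R^(2/3)·S^(1/2) = (1/3.86) × 2.691 × 0.6520 × 0.08062 = 0.03664

0.0366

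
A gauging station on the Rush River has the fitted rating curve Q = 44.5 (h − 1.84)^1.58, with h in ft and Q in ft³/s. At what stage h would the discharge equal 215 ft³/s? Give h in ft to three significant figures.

h − h₀ = (Q/C)^(1/b) = (215/44.5)^(1/1.58) = 2.710 ft
h = 1.84 + 2.710 = 4.550 ft

4.55 ft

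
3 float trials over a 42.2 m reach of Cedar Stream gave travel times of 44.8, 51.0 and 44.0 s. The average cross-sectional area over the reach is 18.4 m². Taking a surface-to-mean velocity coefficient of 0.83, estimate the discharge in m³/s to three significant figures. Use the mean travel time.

13.8 m³/s

t̄ = (44.8 + 51.0 + 44.0) / 3 = 46.6 s
v_surface = L / t̄ = 42.2 / 46.6 = 0.9056 m/s
v_mean = 0.83 × 0.9056 = 0.7516 m/s
Q = A × v_mean = 18.4 × 0.7516 = 13.83 m³/s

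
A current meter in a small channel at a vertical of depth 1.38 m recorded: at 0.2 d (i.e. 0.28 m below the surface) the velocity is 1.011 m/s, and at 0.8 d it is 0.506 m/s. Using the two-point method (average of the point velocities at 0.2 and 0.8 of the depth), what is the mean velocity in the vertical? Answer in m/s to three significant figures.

0.759 m/s

v̄ = (1.011 + 0.506) / 2 = 0.7585 m/s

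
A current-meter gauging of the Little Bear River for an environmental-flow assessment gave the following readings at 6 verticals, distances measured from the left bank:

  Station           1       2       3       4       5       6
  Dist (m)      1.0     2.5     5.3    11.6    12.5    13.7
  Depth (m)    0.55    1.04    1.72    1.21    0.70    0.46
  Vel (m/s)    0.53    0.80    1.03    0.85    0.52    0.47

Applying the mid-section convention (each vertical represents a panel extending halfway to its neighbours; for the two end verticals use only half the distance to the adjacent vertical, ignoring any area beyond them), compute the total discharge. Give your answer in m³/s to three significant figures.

14.3 m³/s

w_1 = (2.5 − 1.0)/2 = 0.75 m; q_1 = 0.53 × 0.55 × 0.75 = 0.2186 m³/s
w_2 = (5.3 − 1.0)/2 = 2.15 m; q_2 = 0.80 × 1.04 × 2.15 = 1.789 m³/s
w_3 = (11.6 − 2.5)/2 = 4.55 m; q_3 = 1.03 × 1.72 × 4.55 = 8.061 m³/s
w_4 = (12.5 − 5.3)/2 = 3.6 m; q_4 = 0.85 × 1.21 × 3.6 = 3.703 m³/s
w_5 = (13.7 − 11.6)/2 = 1.05 m; q_5 = 0.52 × 0.70 × 1.05 = 0.3822 m³/s
w_6 = (13.7 − 12.5)/2 = 0.6 m; q_6 = 0.47 × 0.46 × 0.6 = 0.1297 m³/s
Q = Σ qᵢ = 14.28 m³/s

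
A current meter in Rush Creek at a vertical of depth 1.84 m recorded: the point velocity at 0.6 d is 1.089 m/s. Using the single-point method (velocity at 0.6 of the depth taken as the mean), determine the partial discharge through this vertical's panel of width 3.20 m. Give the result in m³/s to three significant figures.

6.41 m³/s

v̄ = v₀.₆ = 1.089 m/s
q = v̄ × d × w = 1.089 × 1.84 × 3.20 = 6.412 m³/s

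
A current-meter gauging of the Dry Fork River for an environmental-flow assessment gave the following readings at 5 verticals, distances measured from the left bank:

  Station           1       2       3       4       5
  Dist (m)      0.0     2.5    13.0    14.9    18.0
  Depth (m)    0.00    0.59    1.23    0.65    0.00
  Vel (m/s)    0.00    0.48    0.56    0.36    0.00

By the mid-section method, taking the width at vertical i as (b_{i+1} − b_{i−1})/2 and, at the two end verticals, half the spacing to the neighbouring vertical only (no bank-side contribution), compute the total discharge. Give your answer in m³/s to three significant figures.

w_2 = (13.0 − 0.0)/2 = 6.5 m; q_2 = 0.48 × 0.59 × 6.5 = 1.841 m³/s
w_3 = (14.9 − 2.5)/2 = 6.2 m; q_3 = 0.56 × 1.23 × 6.2 = 4.271 m³/s
w_4 = (18.0 − 13.0)/2 = 2.5 m; q_4 = 0.36 × 0.65 × 2.5 = 0.5850 m³/s
Stations 1, 5 contribute zero (depth or velocity is 0).
Q = Σ qᵢ = 6.696 m³/s

6.70 m³/s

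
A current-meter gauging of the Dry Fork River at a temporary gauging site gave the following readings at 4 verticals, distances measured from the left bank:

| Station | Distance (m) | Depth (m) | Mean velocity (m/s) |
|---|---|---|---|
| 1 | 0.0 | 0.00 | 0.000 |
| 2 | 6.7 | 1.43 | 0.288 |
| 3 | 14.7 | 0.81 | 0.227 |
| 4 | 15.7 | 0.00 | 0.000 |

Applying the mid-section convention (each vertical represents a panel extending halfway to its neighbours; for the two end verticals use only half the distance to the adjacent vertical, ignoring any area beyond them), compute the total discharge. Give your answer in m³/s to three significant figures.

w_2 = (14.7 − 0.0)/2 = 7.35 m; q_2 = 0.288 × 1.43 × 7.35 = 3.027 m³/s
w_3 = (15.7 − 6.7)/2 = 4.5 m; q_3 = 0.227 × 0.81 × 4.5 = 0.8274 m³/s
Stations 1, 4 contribute zero (depth or velocity is 0).
Q = Σ qᵢ = 3.854 m³/s

3.85 m³/s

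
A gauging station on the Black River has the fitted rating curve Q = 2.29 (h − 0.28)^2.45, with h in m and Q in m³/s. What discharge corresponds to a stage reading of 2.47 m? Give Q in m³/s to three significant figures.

Q = 2.29 × (2.47 − 0.28)^2.45 = 2.29 × 2.19^2.45 = 15.63 m³/s

15.6 m³/s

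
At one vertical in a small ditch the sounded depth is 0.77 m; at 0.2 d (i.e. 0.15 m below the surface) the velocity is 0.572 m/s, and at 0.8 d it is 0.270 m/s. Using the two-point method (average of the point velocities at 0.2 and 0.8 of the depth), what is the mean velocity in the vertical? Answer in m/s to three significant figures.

v̄ = (0.572 + 0.270) / 2 = 0.4210 m/s

0.421 m/s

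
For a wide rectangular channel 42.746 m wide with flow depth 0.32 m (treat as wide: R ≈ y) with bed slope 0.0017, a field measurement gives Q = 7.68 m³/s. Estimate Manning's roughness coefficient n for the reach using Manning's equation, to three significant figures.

A = b·y = 42.746 × 0.32 = 13.68 m²
Wide channel: R ≈ y = 0.32 m
n = (1/Q)·A·R^(2/3)·S^(1/2) = (1/7.68) × 13.68 × 0.4678 × 0.04123 = 0.03436

0.0344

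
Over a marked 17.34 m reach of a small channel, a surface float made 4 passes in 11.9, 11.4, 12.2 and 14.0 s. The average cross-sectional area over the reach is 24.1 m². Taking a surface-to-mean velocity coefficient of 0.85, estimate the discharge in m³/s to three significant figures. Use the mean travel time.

t̄ = (11.9 + 11.4 + 12.2 + 14.0) / 4 = 12.375 s
v_surface = L / t̄ = 17.34 / 12.375 = 1.401 m/s
v_mean = 0.85 × 1.401 = 1.191 m/s
Q = A × v_mean = 24.1 × 1.191 = 28.70 m³/s

28.7 m³/s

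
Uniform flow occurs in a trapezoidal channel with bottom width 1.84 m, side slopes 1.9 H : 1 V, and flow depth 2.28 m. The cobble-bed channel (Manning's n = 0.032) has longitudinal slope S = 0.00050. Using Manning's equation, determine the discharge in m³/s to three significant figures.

11.2 m³/s

A = (b + z·y)·y = (1.84 + 1.9×2.28)×2.28 = 14.07 m²
P = b + 2y√(1+z²) = 1.84 + 2×2.28×√(1+1.9²) = 11.63 m
R = A/P = 14.07/11.63 = 1.210 m
Q = (1/n)·A·R^(2/3)·S^(1/2) = (1/0.032) × 14.07 × 1.210^(2/3) × 0.00050^(1/2) = 11.17 m³/s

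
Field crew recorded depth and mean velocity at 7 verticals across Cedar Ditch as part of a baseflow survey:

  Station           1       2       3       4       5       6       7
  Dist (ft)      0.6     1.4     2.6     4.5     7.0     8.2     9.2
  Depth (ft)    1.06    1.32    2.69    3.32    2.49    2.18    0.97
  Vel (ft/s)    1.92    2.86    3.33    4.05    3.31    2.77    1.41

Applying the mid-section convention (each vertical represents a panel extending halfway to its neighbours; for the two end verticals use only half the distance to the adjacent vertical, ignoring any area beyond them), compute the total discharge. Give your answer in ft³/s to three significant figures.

w_1 = (1.4 − 0.6)/2 = 0.4 ft; q_1 = 1.92 × 1.06 × 0.4 = 0.8141 ft³/s
w_2 = (2.6 − 0.6)/2 = 1 ft; q_2 = 2.86 × 1.32 × 1 = 3.775 ft³/s
w_3 = (4.5 − 1.4)/2 = 1.55 ft; q_3 = 3.33 × 2.69 × 1.55 = 13.88 ft³/s
w_4 = (7.0 − 2.6)/2 = 2.2 ft; q_4 = 4.05 × 3.32 × 2.2 = 29.58 ft³/s
w_5 = (8.2 − 4.5)/2 = 1.85 ft; q_5 = 3.31 × 2.49 × 1.85 = 15.25 ft³/s
w_6 = (9.2 − 7.0)/2 = 1.1 ft; q_6 = 2.77 × 2.18 × 1.1 = 6.642 ft³/s
w_7 = (9.2 − 8.2)/2 = 0.5 ft; q_7 = 1.41 × 0.97 × 0.5 = 0.6839 ft³/s
Q = Σ qᵢ = 70.63 ft³/s

70.6 ft³/s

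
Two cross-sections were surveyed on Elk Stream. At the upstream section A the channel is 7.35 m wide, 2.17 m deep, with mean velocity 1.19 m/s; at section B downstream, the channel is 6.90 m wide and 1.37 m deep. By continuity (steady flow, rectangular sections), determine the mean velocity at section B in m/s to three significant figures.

Q = A₁V₁ = (7.35×2.17) × 1.19 = 18.98 m³/s
A₂ = 6.90 × 1.37 = 9.453 m²
V₂ = Q/A₂ = 18.98/9.453 = 2.008 m/s

2.01 m/s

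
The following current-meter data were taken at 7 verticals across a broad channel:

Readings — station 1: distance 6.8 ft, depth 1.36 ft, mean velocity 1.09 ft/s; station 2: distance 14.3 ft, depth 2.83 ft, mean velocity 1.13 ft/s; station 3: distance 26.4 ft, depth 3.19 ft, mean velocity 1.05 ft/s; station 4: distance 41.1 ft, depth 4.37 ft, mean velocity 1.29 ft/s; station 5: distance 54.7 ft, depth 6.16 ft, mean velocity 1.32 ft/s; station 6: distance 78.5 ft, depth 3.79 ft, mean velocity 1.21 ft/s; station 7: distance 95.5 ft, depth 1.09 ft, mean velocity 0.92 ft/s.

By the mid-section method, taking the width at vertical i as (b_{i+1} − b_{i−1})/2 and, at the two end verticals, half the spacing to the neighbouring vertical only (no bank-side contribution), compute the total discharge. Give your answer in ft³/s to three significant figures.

w_1 = (14.3 − 6.8)/2 = 3.75 ft; q_1 = 1.09 × 1.36 × 3.75 = 5.559 ft³/s
w_2 = (26.4 − 6.8)/2 = 9.8 ft; q_2 = 1.13 × 2.83 × 9.8 = 31.34 ft³/s
w_3 = (41.1 − 14.3)/2 = 13.4 ft; q_3 = 1.05 × 3.19 × 13.4 = 44.88 ft³/s
w_4 = (54.7 − 26.4)/2 = 14.15 ft; q_4 = 1.29 × 4.37 × 14.15 = 79.77 ft³/s
w_5 = (78.5 − 41.1)/2 = 18.7 ft; q_5 = 1.32 × 6.16 × 18.7 = 152.1 ft³/s
w_6 = (95.5 − 54.7)/2 = 20.4 ft; q_6 = 1.21 × 3.79 × 20.4 = 93.55 ft³/s
w_7 = (95.5 − 78.5)/2 = 8.5 ft; q_7 = 0.92 × 1.09 × 8.5 = 8.524 ft³/s
Q = Σ qᵢ = 415.7 ft³/s

416 ft³/s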